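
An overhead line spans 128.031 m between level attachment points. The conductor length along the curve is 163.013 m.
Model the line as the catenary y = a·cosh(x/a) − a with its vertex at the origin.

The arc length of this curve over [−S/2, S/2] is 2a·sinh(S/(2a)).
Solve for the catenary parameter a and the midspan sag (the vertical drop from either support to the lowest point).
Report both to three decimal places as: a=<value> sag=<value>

seed: a₀ = √(S³/(24(L−S))) = √(128.031³/(24·34.982)) = 49.997095
iter 1: u=1.280384  f(a)=+2.982e+00  f'(a)=-1.643e+00  a ← 49.997095 − (+2.982e+00/-1.643e+00) = 51.812465
iter 2: u=1.235523  f(a)=+1.701e-01  f'(a)=-1.460e+00  a ← 51.812465 − (+1.701e-01/-1.460e+00) = 51.928971
iter 3: u=1.232751  f(a)=+6.277e-04  f'(a)=-1.449e+00  a ← 51.928971 − (+6.277e-04/-1.449e+00) = 51.929404
iter 4: u=1.232741  f(a)=+8.615e-09  f'(a)=-1.449e+00  a ← 51.929404 − (+8.615e-09/-1.449e+00) = 51.929404
iter 5: u=1.232741  f(a)=-2.842e-14  f'(a)=-1.449e+00  a ← 51.929404 − (-2.842e-14/-1.449e+00) = 51.929404
converged: |Δa| < 1e-12 after 5 iterations
sag = a·(cosh(S/(2a)) − 1) = 51.929404·(cosh(1.232741) − 1) = 44.714130
T_max/T_min = cosh(S/(2a)) = 1.861056

a=51.929 sag=44.714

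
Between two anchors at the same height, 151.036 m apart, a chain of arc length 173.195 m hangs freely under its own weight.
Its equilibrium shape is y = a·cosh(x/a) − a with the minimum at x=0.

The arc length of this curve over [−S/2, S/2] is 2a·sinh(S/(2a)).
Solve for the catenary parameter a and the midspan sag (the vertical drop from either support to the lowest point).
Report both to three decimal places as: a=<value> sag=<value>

a=82.204 sag=37.197

seed: a₀ = √(S³/(24(L−S))) = √(151.036³/(24·22.159)) = 80.489645
iter 1: u=0.938232  f(a)=+9.960e-01  f'(a)=-6.006e-01  a ← 80.489645 − (+9.960e-01/-6.006e-01) = 82.147925
iter 2: u=0.919293  f(a)=+3.161e-02  f'(a)=-5.630e-01  a ← 82.147925 − (+3.161e-02/-5.630e-01) = 82.204071
iter 3: u=0.918665  f(a)=+3.416e-05  f'(a)=-5.618e-01  a ← 82.204071 − (+3.416e-05/-5.618e-01) = 82.204131
iter 4: u=0.918664  f(a)=+3.996e-11  f'(a)=-5.618e-01  a ← 82.204131 − (+3.996e-11/-5.618e-01) = 82.204131
converged: |Δa| < 1e-12 after 4 iterations
sag = a·(cosh(S/(2a)) − 1) = 82.204131·(cosh(0.918664) − 1) = 37.197067
T_max/T_min = cosh(S/(2a)) = 1.452496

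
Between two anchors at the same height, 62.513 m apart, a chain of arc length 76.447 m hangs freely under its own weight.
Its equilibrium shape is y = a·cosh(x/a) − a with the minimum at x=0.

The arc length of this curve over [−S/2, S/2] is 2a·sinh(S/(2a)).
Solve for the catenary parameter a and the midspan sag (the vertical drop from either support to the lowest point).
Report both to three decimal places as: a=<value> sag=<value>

seed: a₀ = √(S³/(24(L−S))) = √(62.513³/(24·13.934)) = 27.027880
iter 1: u=1.156454  f(a)=+9.620e-01  f'(a)=-1.176e+00  a ← 27.027880 − (+9.620e-01/-1.176e+00) = 27.846081
iter 2: u=1.122474  f(a)=+4.541e-02  f'(a)=-1.067e+00  a ← 27.846081 − (+4.541e-02/-1.067e+00) = 27.888637
iter 3: u=1.120761  f(a)=+1.123e-04  f'(a)=-1.062e+00  a ← 27.888637 − (+1.123e-04/-1.062e+00) = 27.888742
iter 4: u=1.120757  f(a)=+6.904e-10  f'(a)=-1.062e+00  a ← 27.888742 − (+6.904e-10/-1.062e+00) = 27.888742
iter 5: u=1.120757  f(a)=+0.000e+00  f'(a)=-1.062e+00  a ← 27.888742 − (+0.000e+00/-1.062e+00) = 27.888742
converged: |Δa| < 1e-12 after 5 iterations
sag = a·(cosh(S/(2a)) − 1) = 27.888742·(cosh(1.120757) − 1) = 19.427406
T_max/T_min = cosh(S/(2a)) = 1.696604

a=27.889 sag=19.427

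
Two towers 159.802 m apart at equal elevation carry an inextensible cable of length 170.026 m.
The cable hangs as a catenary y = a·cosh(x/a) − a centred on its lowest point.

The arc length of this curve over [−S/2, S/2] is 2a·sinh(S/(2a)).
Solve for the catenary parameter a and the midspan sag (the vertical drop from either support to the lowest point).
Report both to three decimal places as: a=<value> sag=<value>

seed: a₀ = √(S³/(24(L−S))) = √(159.802³/(24·10.224)) = 128.960668
iter 1: u=0.619577  f(a)=+1.980e-01  f'(a)=-1.647e-01  a ← 128.960668 − (+1.980e-01/-1.647e-01) = 130.162873
iter 2: u=0.613854  f(a)=+2.803e-03  f'(a)=-1.601e-01  a ← 130.162873 − (+2.803e-03/-1.601e-01) = 130.180384
iter 3: u=0.613771  f(a)=+5.797e-07  f'(a)=-1.600e-01  a ← 130.180384 − (+5.797e-07/-1.600e-01) = 130.180387
iter 4: u=0.613771  f(a)=+2.842e-14  f'(a)=-1.600e-01  a ← 130.180387 − (+2.842e-14/-1.600e-01) = 130.180387
converged: |Δa| < 1e-12 after 4 iterations
sag = a·(cosh(S/(2a)) − 1) = 130.180387·(cosh(0.613771) − 1) = 25.299976
T_max/T_min = cosh(S/(2a)) = 1.194346

a=130.180 sag=25.300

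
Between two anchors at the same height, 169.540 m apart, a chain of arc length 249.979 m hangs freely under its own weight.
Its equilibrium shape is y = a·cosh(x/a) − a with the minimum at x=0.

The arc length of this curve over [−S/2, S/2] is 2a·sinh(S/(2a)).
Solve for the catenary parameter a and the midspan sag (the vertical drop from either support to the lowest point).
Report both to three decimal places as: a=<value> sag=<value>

a=53.488 sag=82.466

seed: a₀ = √(S³/(24(L−S))) = √(169.540³/(24·80.439)) = 50.242277
iter 1: u=1.687224  f(a)=+1.226e+01  f'(a)=-4.211e+00  a ← 50.242277 − (+1.226e+01/-4.211e+00) = 53.152759
iter 2: u=1.594837  f(a)=+1.146e+00  f'(a)=-3.458e+00  a ← 53.152759 − (+1.146e+00/-3.458e+00) = 53.484124
iter 3: u=1.584956  f(a)=+1.229e-02  f'(a)=-3.384e+00  a ← 53.484124 − (+1.229e-02/-3.384e+00) = 53.487757
iter 4: u=1.584849  f(a)=+1.448e-06  f'(a)=-3.383e+00  a ← 53.487757 − (+1.448e-06/-3.383e+00) = 53.487757
iter 5: u=1.584849  f(a)=+5.684e-14  f'(a)=-3.383e+00  a ← 53.487757 − (+5.684e-14/-3.383e+00) = 53.487757
converged: |Δa| < 1e-12 after 5 iterations
sag = a·(cosh(S/(2a)) − 1) = 53.487757·(cosh(1.584849) − 1) = 82.465600
T_max/T_min = cosh(S/(2a)) = 2.541766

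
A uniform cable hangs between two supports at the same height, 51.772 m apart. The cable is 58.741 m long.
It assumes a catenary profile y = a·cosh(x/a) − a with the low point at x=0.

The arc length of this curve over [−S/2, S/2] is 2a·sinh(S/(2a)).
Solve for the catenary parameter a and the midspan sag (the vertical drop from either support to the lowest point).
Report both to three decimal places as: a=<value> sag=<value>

seed: a₀ = √(S³/(24(L−S))) = √(51.772³/(24·6.969)) = 28.803918
iter 1: u=0.898697  f(a)=+2.869e-01  f'(a)=-5.241e-01  a ← 28.803918 − (+2.869e-01/-5.241e-01) = 29.351315
iter 2: u=0.881937  f(a)=+8.383e-03  f'(a)=-4.939e-01  a ← 29.351315 − (+8.383e-03/-4.939e-01) = 29.368287
iter 3: u=0.881427  f(a)=+7.634e-06  f'(a)=-4.930e-01  a ← 29.368287 − (+7.634e-06/-4.930e-01) = 29.368303
iter 4: u=0.881426  f(a)=+6.338e-12  f'(a)=-4.930e-01  a ← 29.368303 − (+6.338e-12/-4.930e-01) = 29.368303
converged: |Δa| < 1e-12 after 4 iterations
sag = a·(cosh(S/(2a)) − 1) = 29.368303·(cosh(0.881426) − 1) = 12.166303
T_max/T_min = cosh(S/(2a)) = 1.414266

a=29.368 sag=12.166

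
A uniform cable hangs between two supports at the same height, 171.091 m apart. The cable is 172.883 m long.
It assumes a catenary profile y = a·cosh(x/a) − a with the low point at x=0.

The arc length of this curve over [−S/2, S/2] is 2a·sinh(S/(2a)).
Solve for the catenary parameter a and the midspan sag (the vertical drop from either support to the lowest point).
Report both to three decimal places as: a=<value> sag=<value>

a=341.780 sag=10.762

seed: a₀ = √(S³/(24(L−S))) = √(171.091³/(24·1.792)) = 341.244864
iter 1: u=0.250687  f(a)=+5.639e-03  f'(a)=-1.057e-02  a ← 341.244864 − (+5.639e-03/-1.057e-02) = 341.778434
iter 2: u=0.250295  f(a)=+1.325e-05  f'(a)=-1.052e-02  a ← 341.778434 − (+1.325e-05/-1.052e-02) = 341.779694
iter 3: u=0.250294  f(a)=+7.358e-11  f'(a)=-1.052e-02  a ← 341.779694 − (+7.358e-11/-1.052e-02) = 341.779694
iter 4: u=0.250294  f(a)=-2.842e-14  f'(a)=-1.052e-02  a ← 341.779694 − (-2.842e-14/-1.052e-02) = 341.779694
converged: |Δa| < 1e-12 after 4 iterations
sag = a·(cosh(S/(2a)) − 1) = 341.779694·(cosh(0.250294) − 1) = 10.761782
T_max/T_min = cosh(S/(2a)) = 1.031487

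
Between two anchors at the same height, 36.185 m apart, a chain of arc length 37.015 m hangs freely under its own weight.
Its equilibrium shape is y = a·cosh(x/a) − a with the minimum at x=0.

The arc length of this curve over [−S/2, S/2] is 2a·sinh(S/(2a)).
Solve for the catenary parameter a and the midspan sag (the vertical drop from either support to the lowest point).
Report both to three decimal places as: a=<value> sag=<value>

seed: a₀ = √(S³/(24(L−S))) = √(36.185³/(24·0.830)) = 48.769488
iter 1: u=0.370980  f(a)=+5.730e-03  f'(a)=-3.451e-02  a ← 48.769488 − (+5.730e-03/-3.451e-02) = 48.935541
iter 2: u=0.369721  f(a)=+2.940e-05  f'(a)=-3.416e-02  a ← 48.935541 − (+2.940e-05/-3.416e-02) = 48.936402
iter 3: u=0.369715  f(a)=+7.827e-10  f'(a)=-3.415e-02  a ← 48.936402 − (+7.827e-10/-3.415e-02) = 48.936402
iter 4: u=0.369715  f(a)=+0.000e+00  f'(a)=-3.415e-02  a ← 48.936402 − (+0.000e+00/-3.415e-02) = 48.936402
converged: |Δa| < 1e-12 after 4 iterations
sag = a·(cosh(S/(2a)) − 1) = 48.936402·(cosh(0.369715) − 1) = 3.382801
T_max/T_min = cosh(S/(2a)) = 1.069126

a=48.936 sag=3.383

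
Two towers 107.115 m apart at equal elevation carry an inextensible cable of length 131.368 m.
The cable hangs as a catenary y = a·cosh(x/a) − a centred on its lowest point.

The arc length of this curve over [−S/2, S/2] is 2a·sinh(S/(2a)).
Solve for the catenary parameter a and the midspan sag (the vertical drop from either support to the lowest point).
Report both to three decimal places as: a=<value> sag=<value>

seed: a₀ = √(S³/(24(L−S))) = √(107.115³/(24·24.253)) = 45.950166
iter 1: u=1.165556  f(a)=+1.702e+00  f'(a)=-1.206e+00  a ← 45.950166 − (+1.702e+00/-1.206e+00) = 47.361013
iter 2: u=1.130835  f(a)=+8.152e-02  f'(a)=-1.093e+00  a ← 47.361013 − (+8.152e-02/-1.093e+00) = 47.435588
iter 3: u=1.129057  f(a)=+2.079e-04  f'(a)=-1.088e+00  a ← 47.435588 − (+2.079e-04/-1.088e+00) = 47.435779
iter 4: u=1.129053  f(a)=+1.360e-09  f'(a)=-1.088e+00  a ← 47.435779 − (+1.360e-09/-1.088e+00) = 47.435779
iter 5: u=1.129053  f(a)=-2.842e-14  f'(a)=-1.088e+00  a ← 47.435779 − (-2.842e-14/-1.088e+00) = 47.435779
converged: |Δa| < 1e-12 after 5 iterations
sag = a·(cosh(S/(2a)) − 1) = 47.435779·(cosh(1.129053) − 1) = 33.586076
T_max/T_min = cosh(S/(2a)) = 1.708033

a=47.436 sag=33.586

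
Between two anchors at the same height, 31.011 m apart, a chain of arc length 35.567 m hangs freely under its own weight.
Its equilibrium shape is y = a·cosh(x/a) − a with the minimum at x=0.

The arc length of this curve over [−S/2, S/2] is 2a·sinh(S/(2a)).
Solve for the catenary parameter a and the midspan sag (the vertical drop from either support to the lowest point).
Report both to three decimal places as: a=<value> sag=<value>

seed: a₀ = √(S³/(24(L−S))) = √(31.011³/(24·4.556)) = 16.514909
iter 1: u=0.938879  f(a)=+2.051e-01  f'(a)=-6.019e-01  a ← 16.514909 − (+2.051e-01/-6.019e-01) = 16.855594
iter 2: u=0.919902  f(a)=+6.517e-03  f'(a)=-5.642e-01  a ← 16.855594 − (+6.517e-03/-5.642e-01) = 16.867145
iter 3: u=0.919272  f(a)=+7.062e-06  f'(a)=-5.630e-01  a ← 16.867145 − (+7.062e-06/-5.630e-01) = 16.867158
iter 4: u=0.919272  f(a)=+8.313e-12  f'(a)=-5.630e-01  a ← 16.867158 − (+8.313e-12/-5.630e-01) = 16.867158
converged: |Δa| < 1e-12 after 4 iterations
sag = a·(cosh(S/(2a)) − 1) = 16.867158·(cosh(0.919272) − 1) = 7.643123
T_max/T_min = cosh(S/(2a)) = 1.453136

a=16.867 sag=7.643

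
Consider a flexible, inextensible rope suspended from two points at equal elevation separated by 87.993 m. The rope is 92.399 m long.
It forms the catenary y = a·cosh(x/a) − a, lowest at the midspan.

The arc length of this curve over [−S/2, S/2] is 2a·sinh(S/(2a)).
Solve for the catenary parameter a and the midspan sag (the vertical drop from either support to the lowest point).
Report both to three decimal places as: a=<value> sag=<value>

seed: a₀ = √(S³/(24(L−S))) = √(87.993³/(24·4.406)) = 80.268347
iter 1: u=0.548118  f(a)=+6.666e-02  f'(a)=-1.131e-01  a ← 80.268347 − (+6.666e-02/-1.131e-01) = 80.857663
iter 2: u=0.544123  f(a)=+7.413e-04  f'(a)=-1.106e-01  a ← 80.857663 − (+7.413e-04/-1.106e-01) = 80.864364
iter 3: u=0.544078  f(a)=+9.395e-08  f'(a)=-1.106e-01  a ← 80.864364 − (+9.395e-08/-1.106e-01) = 80.864365
iter 4: u=0.544078  f(a)=+0.000e+00  f'(a)=-1.106e-01  a ← 80.864365 − (+0.000e+00/-1.106e-01) = 80.864365
converged: |Δa| < 1e-12 after 4 iterations
sag = a·(cosh(S/(2a)) − 1) = 80.864365·(cosh(0.544078) − 1) = 12.266937
T_max/T_min = cosh(S/(2a)) = 1.151698

a=80.864 sag=12.267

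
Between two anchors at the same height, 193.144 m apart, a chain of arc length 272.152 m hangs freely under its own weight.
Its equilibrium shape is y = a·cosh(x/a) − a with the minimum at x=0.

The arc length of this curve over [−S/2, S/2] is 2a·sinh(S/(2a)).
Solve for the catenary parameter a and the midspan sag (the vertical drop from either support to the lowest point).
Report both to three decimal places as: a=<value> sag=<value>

a=65.117 sag=85.737

seed: a₀ = √(S³/(24(L−S))) = √(193.144³/(24·79.008)) = 61.642561
iter 1: u=1.566645  f(a)=+1.028e+01  f'(a)=-3.250e+00  a ← 61.642561 − (+1.028e+01/-3.250e+00) = 64.805986
iter 2: u=1.490171  f(a)=+8.445e-01  f'(a)=-2.736e+00  a ← 64.805986 − (+8.445e-01/-2.736e+00) = 65.114608
iter 3: u=1.483108  f(a)=+6.824e-03  f'(a)=-2.692e+00  a ← 65.114608 − (+6.824e-03/-2.692e+00) = 65.117142
iter 4: u=1.483050  f(a)=+4.535e-07  f'(a)=-2.692e+00  a ← 65.117142 − (+4.535e-07/-2.692e+00) = 65.117142
iter 5: u=1.483050  f(a)=-5.684e-14  f'(a)=-2.692e+00  a ← 65.117142 − (-5.684e-14/-2.692e+00) = 65.117142
converged: |Δa| < 1e-12 after 5 iterations
sag = a·(cosh(S/(2a)) − 1) = 65.117142·(cosh(1.483050) − 1) = 85.736827
T_max/T_min = cosh(S/(2a)) = 2.316655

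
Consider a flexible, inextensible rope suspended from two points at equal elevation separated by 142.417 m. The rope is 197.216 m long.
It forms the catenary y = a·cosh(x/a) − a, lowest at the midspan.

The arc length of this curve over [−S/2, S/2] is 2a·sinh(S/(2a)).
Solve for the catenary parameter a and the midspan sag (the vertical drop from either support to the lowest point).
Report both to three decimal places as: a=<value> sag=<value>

a=49.361 sag=60.911

seed: a₀ = √(S³/(24(L−S))) = √(142.417³/(24·54.799)) = 46.865236
iter 1: u=1.519431  f(a)=+6.685e+00  f'(a)=-2.925e+00  a ← 46.865236 − (+6.685e+00/-2.925e+00) = 49.150658
iter 2: u=1.448780  f(a)=+5.201e-01  f'(a)=-2.486e+00  a ← 49.150658 − (+5.201e-01/-2.486e+00) = 49.359868
iter 3: u=1.442640  f(a)=+3.735e-03  f'(a)=-2.450e+00  a ← 49.359868 − (+3.735e-03/-2.450e+00) = 49.361392
iter 4: u=1.442595  f(a)=+1.957e-07  f'(a)=-2.450e+00  a ← 49.361392 − (+1.957e-07/-2.450e+00) = 49.361392
iter 5: u=1.442595  f(a)=-2.842e-14  f'(a)=-2.450e+00  a ← 49.361392 − (-2.842e-14/-2.450e+00) = 49.361392
converged: |Δa| < 1e-12 after 5 iterations
sag = a·(cosh(S/(2a)) − 1) = 49.361392·(cosh(1.442595) − 1) = 60.911382
T_max/T_min = cosh(S/(2a)) = 2.233988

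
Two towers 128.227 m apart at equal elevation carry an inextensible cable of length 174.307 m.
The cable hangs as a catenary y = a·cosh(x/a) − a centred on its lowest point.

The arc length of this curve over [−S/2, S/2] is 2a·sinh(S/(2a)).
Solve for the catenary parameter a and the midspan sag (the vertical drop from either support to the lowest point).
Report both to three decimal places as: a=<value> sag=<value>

a=45.845 sag=52.631

seed: a₀ = √(S³/(24(L−S))) = √(128.227³/(24·46.080)) = 43.662376
iter 1: u=1.468392  f(a)=+5.231e+00  f'(a)=-2.602e+00  a ← 43.662376 − (+5.231e+00/-2.602e+00) = 45.672361
iter 2: u=1.403770  f(a)=+3.829e-01  f'(a)=-2.234e+00  a ← 45.672361 − (+3.829e-01/-2.234e+00) = 45.843740
iter 3: u=1.398522  f(a)=+2.410e-03  f'(a)=-2.206e+00  a ← 45.843740 − (+2.410e-03/-2.206e+00) = 45.844832
iter 4: u=1.398489  f(a)=+9.677e-08  f'(a)=-2.206e+00  a ← 45.844832 − (+9.677e-08/-2.206e+00) = 45.844832
iter 5: u=1.398489  f(a)=-2.842e-14  f'(a)=-2.206e+00  a ← 45.844832 − (-2.842e-14/-2.206e+00) = 45.844832
converged: |Δa| < 1e-12 after 5 iterations
sag = a·(cosh(S/(2a)) − 1) = 45.844832·(cosh(1.398489) − 1) = 52.630958
T_max/T_min = cosh(S/(2a)) = 2.148024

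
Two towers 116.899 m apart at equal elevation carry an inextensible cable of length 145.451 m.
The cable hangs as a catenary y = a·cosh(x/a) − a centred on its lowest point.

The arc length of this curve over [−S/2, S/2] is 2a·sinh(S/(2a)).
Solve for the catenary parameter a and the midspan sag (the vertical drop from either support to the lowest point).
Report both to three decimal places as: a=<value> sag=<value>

seed: a₀ = √(S³/(24(L−S))) = √(116.899³/(24·28.552)) = 48.282784
iter 1: u=1.210566  f(a)=+2.167e+00  f'(a)=-1.365e+00  a ← 48.282784 − (+2.167e+00/-1.365e+00) = 49.869646
iter 2: u=1.172046  f(a)=+1.114e-01  f'(a)=-1.228e+00  a ← 49.869646 − (+1.114e-01/-1.228e+00) = 49.960345
iter 3: u=1.169918  f(a)=+3.298e-04  f'(a)=-1.221e+00  a ← 49.960345 − (+3.298e-04/-1.221e+00) = 49.960615
iter 4: u=1.169912  f(a)=+2.910e-09  f'(a)=-1.221e+00  a ← 49.960615 − (+2.910e-09/-1.221e+00) = 49.960615
iter 5: u=1.169912  f(a)=+5.684e-14  f'(a)=-1.221e+00  a ← 49.960615 − (+5.684e-14/-1.221e+00) = 49.960615
converged: |Δa| < 1e-12 after 5 iterations
sag = a·(cosh(S/(2a)) − 1) = 49.960615·(cosh(1.169912) − 1) = 38.272380
T_max/T_min = cosh(S/(2a)) = 1.766051

a=49.961 sag=38.272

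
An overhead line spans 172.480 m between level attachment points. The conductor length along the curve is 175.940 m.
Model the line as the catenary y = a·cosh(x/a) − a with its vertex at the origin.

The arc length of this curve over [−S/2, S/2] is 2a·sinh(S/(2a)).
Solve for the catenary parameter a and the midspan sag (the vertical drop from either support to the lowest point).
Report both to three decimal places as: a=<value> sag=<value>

a=249.324 sag=15.064

seed: a₀ = √(S³/(24(L−S))) = √(172.480³/(24·3.460)) = 248.579005
iter 1: u=0.346932  f(a)=+2.088e-02  f'(a)=-2.817e-02  a ← 248.579005 − (+2.088e-02/-2.817e-02) = 249.320178
iter 2: u=0.345901  f(a)=+9.377e-05  f'(a)=-2.792e-02  a ← 249.320178 − (+9.377e-05/-2.792e-02) = 249.323536
iter 3: u=0.345896  f(a)=+1.909e-09  f'(a)=-2.792e-02  a ← 249.323536 − (+1.909e-09/-2.792e-02) = 249.323536
iter 4: u=0.345896  f(a)=+2.842e-14  f'(a)=-2.792e-02  a ← 249.323536 − (+2.842e-14/-2.792e-02) = 249.323536
converged: |Δa| < 1e-12 after 4 iterations
sag = a·(cosh(S/(2a)) − 1) = 249.323536·(cosh(0.345896) − 1) = 15.064335
T_max/T_min = cosh(S/(2a)) = 1.060421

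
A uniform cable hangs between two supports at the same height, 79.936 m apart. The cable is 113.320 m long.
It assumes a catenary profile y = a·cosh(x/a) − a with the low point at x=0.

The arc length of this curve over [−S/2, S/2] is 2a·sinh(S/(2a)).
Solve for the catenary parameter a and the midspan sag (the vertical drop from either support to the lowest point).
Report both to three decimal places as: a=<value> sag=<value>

seed: a₀ = √(S³/(24(L−S))) = √(79.936³/(24·33.384)) = 25.248688
iter 1: u=1.582973  f(a)=+4.441e+00  f'(a)=-3.369e+00  a ← 25.248688 − (+4.441e+00/-3.369e+00) = 26.566847
iter 2: u=1.504431  f(a)=+3.715e-01  f'(a)=-2.827e+00  a ← 26.566847 − (+3.715e-01/-2.827e+00) = 26.698251
iter 3: u=1.497027  f(a)=+3.124e-03  f'(a)=-2.780e+00  a ← 26.698251 − (+3.124e-03/-2.780e+00) = 26.699375
iter 4: u=1.496964  f(a)=+2.249e-07  f'(a)=-2.779e+00  a ← 26.699375 − (+2.249e-07/-2.779e+00) = 26.699375
iter 5: u=1.496964  f(a)=+1.421e-14  f'(a)=-2.779e+00  a ← 26.699375 − (+1.421e-14/-2.779e+00) = 26.699375
converged: |Δa| < 1e-12 after 5 iterations
sag = a·(cosh(S/(2a)) − 1) = 26.699375·(cosh(1.496964) − 1) = 35.936176
T_max/T_min = cosh(S/(2a)) = 2.345956

a=26.699 sag=35.936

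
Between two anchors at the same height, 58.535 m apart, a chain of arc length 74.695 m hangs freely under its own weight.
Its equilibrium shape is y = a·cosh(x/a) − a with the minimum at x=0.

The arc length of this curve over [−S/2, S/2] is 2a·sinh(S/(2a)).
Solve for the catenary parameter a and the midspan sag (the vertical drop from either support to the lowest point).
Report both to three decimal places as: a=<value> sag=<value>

a=23.628 sag=20.566

seed: a₀ = √(S³/(24(L−S))) = √(58.535³/(24·16.160)) = 22.740349
iter 1: u=1.287029  f(a)=+1.392e+00  f'(a)=-1.671e+00  a ← 22.740349 − (+1.392e+00/-1.671e+00) = 23.573614
iter 2: u=1.241536  f(a)=+8.019e-02  f'(a)=-1.484e+00  a ← 23.573614 − (+8.019e-02/-1.484e+00) = 23.627667
iter 3: u=1.238696  f(a)=+3.020e-04  f'(a)=-1.472e+00  a ← 23.627667 − (+3.020e-04/-1.472e+00) = 23.627872
iter 4: u=1.238685  f(a)=+4.317e-09  f'(a)=-1.472e+00  a ← 23.627872 − (+4.317e-09/-1.472e+00) = 23.627872
iter 5: u=1.238685  f(a)=+1.421e-14  f'(a)=-1.472e+00  a ← 23.627872 − (+1.421e-14/-1.472e+00) = 23.627872
converged: |Δa| < 1e-12 after 5 iterations
sag = a·(cosh(S/(2a)) − 1) = 23.627872·(cosh(1.238685) − 1) = 20.566156
T_max/T_min = cosh(S/(2a)) = 1.870419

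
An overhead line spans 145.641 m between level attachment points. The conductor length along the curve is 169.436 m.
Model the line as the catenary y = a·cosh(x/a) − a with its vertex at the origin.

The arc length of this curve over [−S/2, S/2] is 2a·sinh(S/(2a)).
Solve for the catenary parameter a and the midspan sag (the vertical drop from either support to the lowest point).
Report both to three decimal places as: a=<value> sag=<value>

seed: a₀ = √(S³/(24(L−S))) = √(145.641³/(24·23.795)) = 73.549039
iter 1: u=0.990095  f(a)=+1.194e+00  f'(a)=-7.127e-01  a ← 73.549039 − (+1.194e+00/-7.127e-01) = 75.224107
iter 2: u=0.968047  f(a)=+4.200e-02  f'(a)=-6.634e-01  a ← 75.224107 − (+4.200e-02/-6.634e-01) = 75.287425
iter 3: u=0.967233  f(a)=+5.619e-05  f'(a)=-6.616e-01  a ← 75.287425 − (+5.619e-05/-6.616e-01) = 75.287510
iter 4: u=0.967232  f(a)=+1.008e-10  f'(a)=-6.616e-01  a ← 75.287510 − (+1.008e-10/-6.616e-01) = 75.287510
iter 5: u=0.967232  f(a)=+2.842e-14  f'(a)=-6.616e-01  a ← 75.287510 − (+2.842e-14/-6.616e-01) = 75.287510
converged: |Δa| < 1e-12 after 5 iterations
sag = a·(cosh(S/(2a)) − 1) = 75.287510·(cosh(0.967232) − 1) = 38.049813
T_max/T_min = cosh(S/(2a)) = 1.505393

a=75.288 sag=38.050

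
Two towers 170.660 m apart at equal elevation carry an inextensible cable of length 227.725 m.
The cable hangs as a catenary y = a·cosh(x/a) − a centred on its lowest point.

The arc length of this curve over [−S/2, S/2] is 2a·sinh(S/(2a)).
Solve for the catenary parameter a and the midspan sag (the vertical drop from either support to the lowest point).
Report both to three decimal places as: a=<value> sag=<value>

seed: a₀ = √(S³/(24(L−S))) = √(170.660³/(24·57.065)) = 60.243068
iter 1: u=1.416429  f(a)=+6.006e+00  f'(a)=-2.303e+00  a ← 60.243068 − (+6.006e+00/-2.303e+00) = 62.850967
iter 2: u=1.357656  f(a)=+4.120e-01  f'(a)=-1.997e+00  a ← 62.850967 − (+4.120e-01/-1.997e+00) = 63.057294
iter 3: u=1.353214  f(a)=+2.255e-03  f'(a)=-1.975e+00  a ← 63.057294 − (+2.255e-03/-1.975e+00) = 63.058436
iter 4: u=1.353189  f(a)=+6.834e-08  f'(a)=-1.975e+00  a ← 63.058436 − (+6.834e-08/-1.975e+00) = 63.058436
iter 5: u=1.353189  f(a)=-2.842e-14  f'(a)=-1.975e+00  a ← 63.058436 − (-2.842e-14/-1.975e+00) = 63.058436
converged: |Δa| < 1e-12 after 5 iterations
sag = a·(cosh(S/(2a)) − 1) = 63.058436·(cosh(1.353189) − 1) = 67.099296
T_max/T_min = cosh(S/(2a)) = 2.064081

a=63.058 sag=67.099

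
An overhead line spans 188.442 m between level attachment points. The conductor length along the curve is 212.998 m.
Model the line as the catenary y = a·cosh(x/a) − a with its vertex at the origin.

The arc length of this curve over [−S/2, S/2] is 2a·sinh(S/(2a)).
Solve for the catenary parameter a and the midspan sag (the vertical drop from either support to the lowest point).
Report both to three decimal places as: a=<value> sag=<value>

seed: a₀ = √(S³/(24(L−S))) = √(188.442³/(24·24.556)) = 106.557034
iter 1: u=0.884231  f(a)=+9.780e-01  f'(a)=-4.980e-01  a ← 106.557034 − (+9.780e-01/-4.980e-01) = 108.521142
iter 2: u=0.868227  f(a)=+2.770e-02  f'(a)=-4.701e-01  a ← 108.521142 − (+2.770e-02/-4.701e-01) = 108.580057
iter 3: u=0.867756  f(a)=+2.365e-05  f'(a)=-4.693e-01  a ← 108.580057 − (+2.365e-05/-4.693e-01) = 108.580107
iter 4: u=0.867756  f(a)=+1.725e-11  f'(a)=-4.693e-01  a ← 108.580107 − (+1.725e-11/-4.693e-01) = 108.580107
converged: |Δa| < 1e-12 after 4 iterations
sag = a·(cosh(S/(2a)) − 1) = 108.580107·(cosh(0.867756) − 1) = 43.510907
T_max/T_min = cosh(S/(2a)) = 1.400726

a=108.580 sag=43.511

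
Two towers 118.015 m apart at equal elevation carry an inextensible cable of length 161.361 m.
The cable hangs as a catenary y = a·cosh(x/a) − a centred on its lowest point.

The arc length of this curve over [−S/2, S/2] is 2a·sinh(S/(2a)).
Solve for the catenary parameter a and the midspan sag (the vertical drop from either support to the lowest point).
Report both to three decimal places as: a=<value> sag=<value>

seed: a₀ = √(S³/(24(L−S))) = √(118.015³/(24·43.346)) = 39.748952
iter 1: u=1.484505  f(a)=+5.035e+00  f'(a)=-2.701e+00  a ← 39.748952 − (+5.035e+00/-2.701e+00) = 41.612914
iter 2: u=1.418009  f(a)=+3.758e-01  f'(a)=-2.312e+00  a ← 41.612914 − (+3.758e-01/-2.312e+00) = 41.775489
iter 3: u=1.412491  f(a)=+2.467e-03  f'(a)=-2.281e+00  a ← 41.775489 − (+2.467e-03/-2.281e+00) = 41.776571
iter 4: u=1.412454  f(a)=+1.079e-07  f'(a)=-2.281e+00  a ← 41.776571 − (+1.079e-07/-2.281e+00) = 41.776571
iter 5: u=1.412454  f(a)=+2.842e-14  f'(a)=-2.281e+00  a ← 41.776571 − (+2.842e-14/-2.281e+00) = 41.776571
converged: |Δa| < 1e-12 after 5 iterations
sag = a·(cosh(S/(2a)) − 1) = 41.776571·(cosh(1.412454) − 1) = 49.078396
T_max/T_min = cosh(S/(2a)) = 2.174783

a=41.777 sag=49.078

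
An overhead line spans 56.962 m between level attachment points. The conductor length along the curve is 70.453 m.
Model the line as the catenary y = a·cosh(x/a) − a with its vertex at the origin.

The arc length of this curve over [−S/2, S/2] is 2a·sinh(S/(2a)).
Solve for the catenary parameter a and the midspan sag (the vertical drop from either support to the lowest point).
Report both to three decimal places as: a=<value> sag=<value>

a=24.698 sag=18.324

seed: a₀ = √(S³/(24(L−S))) = √(56.962³/(24·13.491)) = 23.891871
iter 1: u=1.192079  f(a)=+9.917e-01  f'(a)=-1.298e+00  a ← 23.891871 − (+9.917e-01/-1.298e+00) = 24.655746
iter 2: u=1.155147  f(a)=+4.954e-02  f'(a)=-1.171e+00  a ← 24.655746 − (+4.954e-02/-1.171e+00) = 24.698041
iter 3: u=1.153168  f(a)=+1.381e-04  f'(a)=-1.165e+00  a ← 24.698041 − (+1.381e-04/-1.165e+00) = 24.698160
iter 4: u=1.153163  f(a)=+1.079e-09  f'(a)=-1.165e+00  a ← 24.698160 − (+1.079e-09/-1.165e+00) = 24.698160
iter 5: u=1.153163  f(a)=+0.000e+00  f'(a)=-1.165e+00  a ← 24.698160 − (+0.000e+00/-1.165e+00) = 24.698160
converged: |Δa| < 1e-12 after 5 iterations
sag = a·(cosh(S/(2a)) − 1) = 24.698160·(cosh(1.153163) − 1) = 18.323990
T_max/T_min = cosh(S/(2a)) = 1.741917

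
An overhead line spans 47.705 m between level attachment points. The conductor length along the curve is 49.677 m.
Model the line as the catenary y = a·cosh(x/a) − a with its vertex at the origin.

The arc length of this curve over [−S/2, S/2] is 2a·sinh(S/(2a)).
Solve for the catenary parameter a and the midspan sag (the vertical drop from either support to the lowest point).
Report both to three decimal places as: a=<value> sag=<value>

a=48.189 sag=6.025

seed: a₀ = √(S³/(24(L−S))) = √(47.705³/(24·1.972)) = 47.894625
iter 1: u=0.498020  f(a)=+2.460e-02  f'(a)=-8.441e-02  a ← 47.894625 − (+2.460e-02/-8.441e-02) = 48.186067
iter 2: u=0.495008  f(a)=+2.264e-04  f'(a)=-8.286e-02  a ← 48.186067 − (+2.264e-04/-8.286e-02) = 48.188799
iter 3: u=0.494980  f(a)=+1.956e-08  f'(a)=-8.285e-02  a ← 48.188799 − (+1.956e-08/-8.285e-02) = 48.188799
iter 4: u=0.494980  f(a)=+0.000e+00  f'(a)=-8.285e-02  a ← 48.188799 − (+0.000e+00/-8.285e-02) = 48.188799
converged: |Δa| < 1e-12 after 4 iterations
sag = a·(cosh(S/(2a)) − 1) = 48.188799·(cosh(0.494980) − 1) = 6.024773
T_max/T_min = cosh(S/(2a)) = 1.125024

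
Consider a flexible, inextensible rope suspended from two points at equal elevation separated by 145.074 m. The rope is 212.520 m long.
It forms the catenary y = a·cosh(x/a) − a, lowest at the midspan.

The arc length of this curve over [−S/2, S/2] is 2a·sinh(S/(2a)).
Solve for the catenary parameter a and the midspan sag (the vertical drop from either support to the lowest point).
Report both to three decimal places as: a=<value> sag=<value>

a=46.185 sag=69.678

seed: a₀ = √(S³/(24(L−S))) = √(145.074³/(24·67.446)) = 43.431083
iter 1: u=1.670163  f(a)=+1.006e+01  f'(a)=-4.063e+00  a ← 43.431083 − (+1.006e+01/-4.063e+00) = 45.906105
iter 2: u=1.580117  f(a)=+9.237e-01  f'(a)=-3.348e+00  a ← 45.906105 − (+9.237e-01/-3.348e+00) = 46.181987
iter 3: u=1.570677  f(a)=+9.533e-03  f'(a)=-3.279e+00  a ← 46.181987 − (+9.533e-03/-3.279e+00) = 46.184895
iter 4: u=1.570578  f(a)=+1.039e-06  f'(a)=-3.279e+00  a ← 46.184895 − (+1.039e-06/-3.279e+00) = 46.184895
iter 5: u=1.570578  f(a)=+0.000e+00  f'(a)=-3.279e+00  a ← 46.184895 − (+0.000e+00/-3.279e+00) = 46.184895
converged: |Δa| < 1e-12 after 5 iterations
sag = a·(cosh(S/(2a)) − 1) = 46.184895·(cosh(1.570578) − 1) = 69.678094
T_max/T_min = cosh(S/(2a)) = 2.508677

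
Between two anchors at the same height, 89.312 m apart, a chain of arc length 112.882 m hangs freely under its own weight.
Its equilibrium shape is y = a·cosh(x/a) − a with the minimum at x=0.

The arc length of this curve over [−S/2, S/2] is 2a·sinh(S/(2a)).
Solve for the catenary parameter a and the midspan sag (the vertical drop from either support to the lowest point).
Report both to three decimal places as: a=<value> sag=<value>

a=36.815 sag=30.571

seed: a₀ = √(S³/(24(L−S))) = √(89.312³/(24·23.570)) = 35.487819
iter 1: u=1.258347  f(a)=+1.938e+00  f'(a)=-1.551e+00  a ← 35.487819 − (+1.938e+00/-1.551e+00) = 36.737396
iter 2: u=1.215546  f(a)=+1.071e-01  f'(a)=-1.384e+00  a ← 36.737396 − (+1.071e-01/-1.384e+00) = 36.814763
iter 3: u=1.212992  f(a)=+3.690e-04  f'(a)=-1.374e+00  a ← 36.814763 − (+3.690e-04/-1.374e+00) = 36.815031
iter 4: u=1.212983  f(a)=+4.418e-09  f'(a)=-1.374e+00  a ← 36.815031 − (+4.418e-09/-1.374e+00) = 36.815031
iter 5: u=1.212983  f(a)=-1.421e-14  f'(a)=-1.374e+00  a ← 36.815031 − (-1.421e-14/-1.374e+00) = 36.815031
converged: |Δa| < 1e-12 after 5 iterations
sag = a·(cosh(S/(2a)) − 1) = 36.815031·(cosh(1.212983) − 1) = 30.571414
T_max/T_min = cosh(S/(2a)) = 1.830406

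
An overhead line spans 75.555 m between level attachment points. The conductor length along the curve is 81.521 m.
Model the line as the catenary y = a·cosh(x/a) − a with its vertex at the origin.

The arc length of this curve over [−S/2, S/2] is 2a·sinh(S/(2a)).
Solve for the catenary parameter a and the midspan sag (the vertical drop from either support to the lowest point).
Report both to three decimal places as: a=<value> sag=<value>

seed: a₀ = √(S³/(24(L−S))) = √(75.555³/(24·5.966)) = 54.884229
iter 1: u=0.688312  f(a)=+1.429e-01  f'(a)=-2.279e-01  a ← 54.884229 − (+1.429e-01/-2.279e-01) = 55.511455
iter 2: u=0.680535  f(a)=+2.487e-03  f'(a)=-2.200e-01  a ← 55.511455 − (+2.487e-03/-2.200e-01) = 55.522760
iter 3: u=0.680397  f(a)=+7.827e-07  f'(a)=-2.199e-01  a ← 55.522760 − (+7.827e-07/-2.199e-01) = 55.522763
iter 4: u=0.680397  f(a)=+7.105e-14  f'(a)=-2.199e-01  a ← 55.522763 − (+7.105e-14/-2.199e-01) = 55.522763
converged: |Δa| < 1e-12 after 4 iterations
sag = a·(cosh(S/(2a)) − 1) = 55.522763·(cosh(0.680397) − 1) = 13.355358
T_max/T_min = cosh(S/(2a)) = 1.240538

a=55.523 sag=13.355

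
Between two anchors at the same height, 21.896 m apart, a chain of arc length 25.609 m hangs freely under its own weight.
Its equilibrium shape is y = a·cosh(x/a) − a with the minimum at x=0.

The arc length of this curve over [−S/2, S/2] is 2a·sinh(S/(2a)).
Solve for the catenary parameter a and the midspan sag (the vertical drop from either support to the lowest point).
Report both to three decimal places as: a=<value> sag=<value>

a=11.120 sag=5.839

seed: a₀ = √(S³/(24(L−S))) = √(21.896³/(24·3.713)) = 10.853732
iter 1: u=1.008685  f(a)=+1.935e-01  f'(a)=-7.564e-01  a ← 10.853732 − (+1.935e-01/-7.564e-01) = 11.109595
iter 2: u=0.985454  f(a)=+7.055e-03  f'(a)=-7.021e-01  a ← 11.109595 − (+7.055e-03/-7.021e-01) = 11.119643
iter 3: u=0.984564  f(a)=+1.016e-05  f'(a)=-7.001e-01  a ← 11.119643 − (+1.016e-05/-7.001e-01) = 11.119658
iter 4: u=0.984563  f(a)=+2.115e-11  f'(a)=-7.001e-01  a ← 11.119658 − (+2.115e-11/-7.001e-01) = 11.119658
iter 5: u=0.984563  f(a)=+3.553e-15  f'(a)=-7.001e-01  a ← 11.119658 − (+3.553e-15/-7.001e-01) = 11.119658
converged: |Δa| < 1e-12 after 5 iterations
sag = a·(cosh(S/(2a)) − 1) = 11.119658·(cosh(0.984563) − 1) = 5.839175
T_max/T_min = cosh(S/(2a)) = 1.525122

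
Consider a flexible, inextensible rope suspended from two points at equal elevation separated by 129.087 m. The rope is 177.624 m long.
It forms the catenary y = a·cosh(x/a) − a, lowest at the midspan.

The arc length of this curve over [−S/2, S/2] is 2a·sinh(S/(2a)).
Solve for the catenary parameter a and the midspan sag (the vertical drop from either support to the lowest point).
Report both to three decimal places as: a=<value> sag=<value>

a=45.212 sag=54.446

seed: a₀ = √(S³/(24(L−S))) = √(129.087³/(24·48.537)) = 42.971615
iter 1: u=1.502003  f(a)=+5.779e+00  f'(a)=-2.811e+00  a ← 42.971615 − (+5.779e+00/-2.811e+00) = 45.026932
iter 2: u=1.433442  f(a)=+4.404e-01  f'(a)=-2.398e+00  a ← 45.026932 − (+4.404e-01/-2.398e+00) = 45.210618
iter 3: u=1.427618  f(a)=+3.026e-03  f'(a)=-2.365e+00  a ← 45.210618 − (+3.026e-03/-2.365e+00) = 45.211897
iter 4: u=1.427578  f(a)=+1.449e-07  f'(a)=-2.365e+00  a ← 45.211897 − (+1.449e-07/-2.365e+00) = 45.211897
iter 5: u=1.427578  f(a)=+2.842e-14  f'(a)=-2.365e+00  a ← 45.211897 − (+2.842e-14/-2.365e+00) = 45.211897
converged: |Δa| < 1e-12 after 5 iterations
sag = a·(cosh(S/(2a)) − 1) = 45.211897·(cosh(1.427578) − 1) = 54.445952
T_max/T_min = cosh(S/(2a)) = 2.204239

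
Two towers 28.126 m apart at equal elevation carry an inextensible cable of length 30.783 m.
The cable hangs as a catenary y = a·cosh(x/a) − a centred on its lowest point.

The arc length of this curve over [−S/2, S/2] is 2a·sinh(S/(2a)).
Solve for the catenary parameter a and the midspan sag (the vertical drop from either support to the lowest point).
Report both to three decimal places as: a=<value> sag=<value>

a=18.938 sag=5.466

seed: a₀ = √(S³/(24(L−S))) = √(28.126³/(24·2.657)) = 18.679298
iter 1: u=0.752866  f(a)=+7.632e-02  f'(a)=-3.009e-01  a ← 18.679298 − (+7.632e-02/-3.009e-01) = 18.932918
iter 2: u=0.742780  f(a)=+1.582e-03  f'(a)=-2.886e-01  a ← 18.932918 − (+1.582e-03/-2.886e-01) = 18.938401
iter 3: u=0.742565  f(a)=+7.120e-07  f'(a)=-2.883e-01  a ← 18.938401 − (+7.120e-07/-2.883e-01) = 18.938404
iter 4: u=0.742565  f(a)=+1.421e-13  f'(a)=-2.883e-01  a ← 18.938404 − (+1.421e-13/-2.883e-01) = 18.938404
converged: |Δa| < 1e-12 after 4 iterations
sag = a·(cosh(S/(2a)) − 1) = 18.938404·(cosh(0.742565) − 1) = 5.465723
T_max/T_min = cosh(S/(2a)) = 1.288605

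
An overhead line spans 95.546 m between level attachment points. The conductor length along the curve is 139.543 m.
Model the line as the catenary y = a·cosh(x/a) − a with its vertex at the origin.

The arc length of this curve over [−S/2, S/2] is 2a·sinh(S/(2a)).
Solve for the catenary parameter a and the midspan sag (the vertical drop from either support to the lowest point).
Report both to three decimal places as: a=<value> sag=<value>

a=30.547 sag=45.618

seed: a₀ = √(S³/(24(L−S))) = √(95.546³/(24·43.997)) = 28.740983
iter 1: u=1.662191  f(a)=+6.493e+00  f'(a)=-3.995e+00  a ← 28.740983 − (+6.493e+00/-3.995e+00) = 30.366227
iter 2: u=1.573228  f(a)=+5.915e-01  f'(a)=-3.298e+00  a ← 30.366227 − (+5.915e-01/-3.298e+00) = 30.545590
iter 3: u=1.563990  f(a)=+5.995e-03  f'(a)=-3.231e+00  a ← 30.545590 − (+5.995e-03/-3.231e+00) = 30.547445
iter 4: u=1.563895  f(a)=+6.295e-07  f'(a)=-3.231e+00  a ← 30.547445 − (+6.295e-07/-3.231e+00) = 30.547445
iter 5: u=1.563895  f(a)=-2.842e-14  f'(a)=-3.231e+00  a ← 30.547445 − (-2.842e-14/-3.231e+00) = 30.547445
converged: |Δa| < 1e-12 after 5 iterations
sag = a·(cosh(S/(2a)) − 1) = 30.547445·(cosh(1.563895) − 1) = 45.618220
T_max/T_min = cosh(S/(2a)) = 2.493356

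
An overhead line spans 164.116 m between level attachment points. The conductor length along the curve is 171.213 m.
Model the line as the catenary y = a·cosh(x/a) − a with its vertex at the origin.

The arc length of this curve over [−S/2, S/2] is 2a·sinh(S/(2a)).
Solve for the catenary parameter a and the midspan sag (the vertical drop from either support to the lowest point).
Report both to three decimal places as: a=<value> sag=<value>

a=162.130 sag=21.213

seed: a₀ = √(S³/(24(L−S))) = √(164.116³/(24·7.097)) = 161.095482
iter 1: u=0.509375  f(a)=+9.264e-02  f'(a)=-9.042e-02  a ← 161.095482 − (+9.264e-02/-9.042e-02) = 162.120086
iter 2: u=0.506156  f(a)=+8.913e-04  f'(a)=-8.868e-02  a ← 162.120086 − (+8.913e-04/-8.868e-02) = 162.130136
iter 3: u=0.506124  f(a)=+8.428e-08  f'(a)=-8.867e-02  a ← 162.130136 − (+8.428e-08/-8.867e-02) = 162.130137
iter 4: u=0.506124  f(a)=+2.842e-14  f'(a)=-8.867e-02  a ← 162.130137 − (+2.842e-14/-8.867e-02) = 162.130137
converged: |Δa| < 1e-12 after 4 iterations
sag = a·(cosh(S/(2a)) − 1) = 162.130137·(cosh(0.506124) − 1) = 21.212859
T_max/T_min = cosh(S/(2a)) = 1.130838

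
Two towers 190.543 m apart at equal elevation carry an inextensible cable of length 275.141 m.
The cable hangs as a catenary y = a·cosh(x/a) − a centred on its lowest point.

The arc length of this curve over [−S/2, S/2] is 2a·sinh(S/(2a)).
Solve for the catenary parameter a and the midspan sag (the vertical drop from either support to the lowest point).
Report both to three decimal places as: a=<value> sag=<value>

a=61.920 sag=88.943

seed: a₀ = √(S³/(24(L−S))) = √(190.543³/(24·84.598)) = 58.371900
iter 1: u=1.632147  f(a)=+1.201e+01  f'(a)=-3.748e+00  a ← 58.371900 − (+1.201e+01/-3.748e+00) = 61.576280
iter 2: u=1.547211  f(a)=+1.060e+00  f'(a)=-3.113e+00  a ← 61.576280 − (+1.060e+00/-3.113e+00) = 61.916732
iter 3: u=1.538704  f(a)=+1.002e-02  f'(a)=-3.055e+00  a ← 61.916732 − (+1.002e-02/-3.055e+00) = 61.920012
iter 4: u=1.538622  f(a)=+9.141e-07  f'(a)=-3.054e+00  a ← 61.920012 − (+9.141e-07/-3.054e+00) = 61.920012
iter 5: u=1.538622  f(a)=+5.684e-14  f'(a)=-3.054e+00  a ← 61.920012 − (+5.684e-14/-3.054e+00) = 61.920012
converged: |Δa| < 1e-12 after 5 iterations
sag = a·(cosh(S/(2a)) − 1) = 61.920012·(cosh(1.538622) − 1) = 88.943272
T_max/T_min = cosh(S/(2a)) = 2.436422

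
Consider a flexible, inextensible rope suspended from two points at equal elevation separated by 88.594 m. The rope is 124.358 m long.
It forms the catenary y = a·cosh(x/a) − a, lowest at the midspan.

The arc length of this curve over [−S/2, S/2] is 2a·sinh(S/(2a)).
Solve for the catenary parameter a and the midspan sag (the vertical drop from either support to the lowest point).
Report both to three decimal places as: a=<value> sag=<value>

a=30.048 sag=39.011

seed: a₀ = √(S³/(24(L−S))) = √(88.594³/(24·35.764)) = 28.462812
iter 1: u=1.556311  f(a)=+4.590e+00  f'(a)=-3.177e+00  a ← 28.462812 − (+4.590e+00/-3.177e+00) = 29.907530
iter 2: u=1.481132  f(a)=+3.726e-01  f'(a)=-2.680e+00  a ← 29.907530 − (+3.726e-01/-2.680e+00) = 30.046547
iter 3: u=1.474279  f(a)=+2.935e-03  f'(a)=-2.638e+00  a ← 30.046547 − (+2.935e-03/-2.638e+00) = 30.047660
iter 4: u=1.474225  f(a)=+1.853e-07  f'(a)=-2.638e+00  a ← 30.047660 − (+1.853e-07/-2.638e+00) = 30.047660
iter 5: u=1.474225  f(a)=+1.421e-14  f'(a)=-2.638e+00  a ← 30.047660 − (+1.421e-14/-2.638e+00) = 30.047660
converged: |Δa| < 1e-12 after 5 iterations
sag = a·(cosh(S/(2a)) − 1) = 30.047660·(cosh(1.474225) − 1) = 39.010938
T_max/T_min = cosh(S/(2a)) = 2.298302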